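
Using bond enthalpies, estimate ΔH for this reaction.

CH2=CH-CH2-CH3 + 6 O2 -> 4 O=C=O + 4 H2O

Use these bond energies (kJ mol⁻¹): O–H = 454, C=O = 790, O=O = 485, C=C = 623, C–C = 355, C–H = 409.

ΔH ≈ −2437 kJ

Bonds broken (reactants):
  C–C: 2 × 355 = 710
  C–H: 8 × 409 = 3272
  C=C: 1 × 623 = 623
  O=O: 6 × 485 = 2910
  Σ(broken) = 7515 kJ
Bonds formed (products):
  C=O: 8 × 790 = 6320
  O–H: 8 × 454 = 3632
  Σ(formed) = 9952 kJ
ΔH = Σ(broken) − Σ(formed) = 7515 − 9952 = −2437 kJ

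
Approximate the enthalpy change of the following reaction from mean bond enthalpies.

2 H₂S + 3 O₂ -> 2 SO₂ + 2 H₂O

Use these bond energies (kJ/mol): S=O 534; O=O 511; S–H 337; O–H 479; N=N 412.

ΔH ≈ −1171 kJ

Bonds broken (reactants):
  O=O: 3 × 511 = 1533
  S–H: 4 × 337 = 1348
  Σ(broken) = 2881 kJ
Bonds formed (products):
  O–H: 4 × 479 = 1916
  S=O: 4 × 534 = 2136
  Σ(formed) = 4052 kJ
ΔH = Σ(broken) − Σ(formed) = 2881 − 4052 = −1171 kJ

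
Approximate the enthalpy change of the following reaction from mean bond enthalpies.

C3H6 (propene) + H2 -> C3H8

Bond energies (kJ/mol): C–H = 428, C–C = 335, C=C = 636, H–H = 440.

Bonds broken (reactants):
  C–C: 1 × 335 = 335
  C–H: 6 × 428 = 2568
  C=C: 1 × 636 = 636
  H–H: 1 × 440 = 440
  Σ(broken) = 3979 kJ
Bonds formed (products):
  C–C: 2 × 335 = 670
  C–H: 8 × 428 = 3424
  Σ(formed) = 4094 kJ
ΔH = Σ(broken) − Σ(formed) = 3979 − 4094 = −115 kJ

ΔH ≈ −115 kJ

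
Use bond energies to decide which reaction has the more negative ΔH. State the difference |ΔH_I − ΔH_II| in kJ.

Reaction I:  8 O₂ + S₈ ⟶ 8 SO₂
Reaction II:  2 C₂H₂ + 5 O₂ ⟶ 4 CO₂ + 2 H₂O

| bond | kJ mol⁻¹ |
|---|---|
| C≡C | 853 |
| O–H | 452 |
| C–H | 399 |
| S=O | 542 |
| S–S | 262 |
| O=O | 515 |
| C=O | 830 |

Reaction II, by 115 kJ

Reaction I:
  Bonds broken (reactants):
    O=O: 8 × 515 = 4120
    S–S: 8 × 262 = 2096
    Σ(broken) = 6216 kJ
  Bonds formed (products):
    S=O: 16 × 542 = 8672
    Σ(formed) = 8672 kJ
  ΔH_I = 6216 − 8672 = −2456 kJ
Reaction II:
  Bonds broken (reactants):
    C≡C: 2 × 853 = 1706
    C–H: 4 × 399 = 1596
    O=O: 5 × 515 = 2575
    Σ(broken) = 5877 kJ
  Bonds formed (products):
    C=O: 8 × 830 = 6640
    O–H: 4 × 452 = 1808
    Σ(formed) = 8448 kJ
  ΔH_II = 5877 − 8448 = −2571 kJ
ΔH_I − ΔH_II = +115 kJ, so reaction II has the more negative ΔH; |ΔH_I − ΔH_II| = 115 kJ.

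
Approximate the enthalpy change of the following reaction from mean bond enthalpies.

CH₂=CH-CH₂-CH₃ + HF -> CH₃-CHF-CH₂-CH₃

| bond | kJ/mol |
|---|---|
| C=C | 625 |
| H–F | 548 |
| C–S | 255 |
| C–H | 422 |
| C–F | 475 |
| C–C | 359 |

ΔH ≈ −83 kJ

Bonds broken (reactants):
  C–C: 2 × 359 = 718
  C–H: 8 × 422 = 3376
  C=C: 1 × 625 = 625
  H–F: 1 × 548 = 548
  Σ(broken) = 5267 kJ
Bonds formed (products):
  C–C: 3 × 359 = 1077
  C–F: 1 × 475 = 475
  C–H: 9 × 422 = 3798
  Σ(formed) = 5350 kJ
ΔH = Σ(broken) − Σ(formed) = 5267 − 5350 = −83 kJ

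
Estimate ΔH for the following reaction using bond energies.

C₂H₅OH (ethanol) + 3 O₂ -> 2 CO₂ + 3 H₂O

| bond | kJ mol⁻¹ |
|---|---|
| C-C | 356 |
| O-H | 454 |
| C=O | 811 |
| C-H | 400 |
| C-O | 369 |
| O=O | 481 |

Bonds broken (reactants):
  C-C: 1 × 356 = 356
  C-H: 5 × 400 = 2000
  C-O: 1 × 369 = 369
  O-H: 1 × 454 = 454
  O=O: 3 × 481 = 1443
  Σ(broken) = 4622 kJ
Bonds formed (products):
  C=O: 4 × 811 = 3244
  O-H: 6 × 454 = 2724
  Σ(formed) = 5968 kJ
ΔH = Σ(broken) − Σ(formed) = 4622 − 5968 = −1346 kJ

ΔH ≈ −1346 kJ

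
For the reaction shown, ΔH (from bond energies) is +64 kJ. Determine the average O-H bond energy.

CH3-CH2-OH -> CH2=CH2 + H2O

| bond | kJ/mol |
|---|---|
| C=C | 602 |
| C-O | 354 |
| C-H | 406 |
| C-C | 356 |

D(O-H) ≈ 450 kJ/mol

Let D be the O-H bond energy.
Σ(broken) = 1×356 + 5×406 + 1×354 + 1×D = 2740 + D
Σ(formed) = 4×406 + 1×602 + 2×D = 2226 + 2D
ΔH = Σ(broken) − Σ(formed) = (2740 + D) − (2226 + 2D) = +514 − D
Setting this equal to +64 kJ gives D = 450 kJ/mol.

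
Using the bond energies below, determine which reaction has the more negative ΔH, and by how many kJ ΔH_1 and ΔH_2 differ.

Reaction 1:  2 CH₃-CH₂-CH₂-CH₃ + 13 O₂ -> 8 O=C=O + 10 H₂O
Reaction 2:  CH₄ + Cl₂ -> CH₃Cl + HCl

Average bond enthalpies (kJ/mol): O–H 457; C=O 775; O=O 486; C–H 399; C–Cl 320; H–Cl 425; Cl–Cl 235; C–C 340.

Reaction 1, by 5091 kJ

Reaction 1:
  Bonds broken (reactants):
    C–C: 6 × 340 = 2040
    C–H: 20 × 399 = 7980
    O=O: 13 × 486 = 6318
    Σ(broken) = 16338 kJ
  Bonds formed (products):
    C=O: 16 × 775 = 12400
    O–H: 20 × 457 = 9140
    Σ(formed) = 21540 kJ
  ΔH_1 = 16338 − 21540 = −5202 kJ
Reaction 2:
  Bonds broken (reactants):
    C–H: 4 × 399 = 1596
    Cl–Cl: 1 × 235 = 235
    Σ(broken) = 1831 kJ
  Bonds formed (products):
    C–Cl: 1 × 320 = 320
    C–H: 3 × 399 = 1197
    H–Cl: 1 × 425 = 425
    Σ(formed) = 1942 kJ
  ΔH_2 = 1831 − 1942 = −111 kJ
ΔH_1 − ΔH_2 = −5091 kJ, so reaction 1 has the more negative ΔH; |ΔH_1 − ΔH_2| = 5091 kJ.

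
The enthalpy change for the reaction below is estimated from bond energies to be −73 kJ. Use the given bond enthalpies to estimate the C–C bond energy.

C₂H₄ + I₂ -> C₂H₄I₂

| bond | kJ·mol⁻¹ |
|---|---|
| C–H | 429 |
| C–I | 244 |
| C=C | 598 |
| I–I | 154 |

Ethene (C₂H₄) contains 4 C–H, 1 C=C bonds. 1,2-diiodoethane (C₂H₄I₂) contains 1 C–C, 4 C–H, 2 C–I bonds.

Let D be the C–C bond energy.
Σ(broken) = 4×429 + 1×598 + 1×154 = 2468
Σ(formed) = 1×D + 4×429 + 2×244 = 2204 + D
ΔH = Σ(broken) − Σ(formed) = (2468) − (2204 + D) = +264 − D
Setting this equal to −73 kJ gives D = 337 kJ/mol.

D(C–C) ≈ 337 kJ/mol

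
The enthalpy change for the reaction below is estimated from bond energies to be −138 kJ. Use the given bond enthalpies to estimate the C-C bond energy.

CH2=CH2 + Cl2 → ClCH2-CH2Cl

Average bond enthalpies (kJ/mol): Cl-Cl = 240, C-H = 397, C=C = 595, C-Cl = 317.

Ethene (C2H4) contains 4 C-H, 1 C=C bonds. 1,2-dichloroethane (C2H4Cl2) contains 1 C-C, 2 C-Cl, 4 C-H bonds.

Let D be the C-C bond energy.
Σ(broken) = 4×397 + 1×595 + 1×240 = 2423
Σ(formed) = 1×D + 2×317 + 4×397 = 2222 + D
ΔH = Σ(broken) − Σ(formed) = (2423) − (2222 + D) = +201 − D
Setting this equal to −138 kJ gives D = 339 kJ/mol.

D(C-C) ≈ 339 kJ/mol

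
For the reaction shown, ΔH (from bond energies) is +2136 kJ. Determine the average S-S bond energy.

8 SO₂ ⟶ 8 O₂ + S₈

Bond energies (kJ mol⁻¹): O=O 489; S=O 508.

D(S-S) ≈ 260 kJ/mol

Let D be the S-S bond energy.
Σ(broken) = 16×508 = 8128
Σ(formed) = 8×489 + 8×D = 3912 + 8D
ΔH = Σ(broken) − Σ(formed) = (8128) − (3912 + 8D) = +4216 − 8D
Setting this equal to +2136 kJ gives 8D = 2080, so D = 260 kJ/mol.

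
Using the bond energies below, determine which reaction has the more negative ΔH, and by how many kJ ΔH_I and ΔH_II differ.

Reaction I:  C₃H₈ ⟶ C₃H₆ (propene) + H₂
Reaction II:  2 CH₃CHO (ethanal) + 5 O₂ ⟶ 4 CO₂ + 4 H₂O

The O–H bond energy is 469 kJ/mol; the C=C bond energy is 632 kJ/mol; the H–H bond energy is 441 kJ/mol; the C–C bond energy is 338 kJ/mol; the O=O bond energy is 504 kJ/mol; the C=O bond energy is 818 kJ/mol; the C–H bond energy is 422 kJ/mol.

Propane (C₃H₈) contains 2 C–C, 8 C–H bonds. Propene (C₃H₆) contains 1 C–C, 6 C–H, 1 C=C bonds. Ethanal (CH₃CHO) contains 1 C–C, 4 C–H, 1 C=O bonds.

Reaction I:
  Bonds broken (reactants):
    C–C: 2 × 338 = 676
    C–H: 8 × 422 = 3376
    Σ(broken) = 4052 kJ
  Bonds formed (products):
    C–C: 1 × 338 = 338
    C–H: 6 × 422 = 2532
    C=C: 1 × 632 = 632
    H–H: 1 × 441 = 441
    Σ(formed) = 3943 kJ
  ΔH_I = 4052 − 3943 = +109 kJ
Reaction II:
  Bonds broken (reactants):
    C–C: 2 × 338 = 676
    C–H: 8 × 422 = 3376
    C=O: 2 × 818 = 1636
    O=O: 5 × 504 = 2520
    Σ(broken) = 8208 kJ
  Bonds formed (products):
    C=O: 8 × 818 = 6544
    O–H: 8 × 469 = 3752
    Σ(formed) = 10296 kJ
  ΔH_II = 8208 − 10296 = −2088 kJ
ΔH_I − ΔH_II = +2197 kJ, so reaction II has the more negative ΔH; |ΔH_I − ΔH_II| = 2197 kJ.

Reaction II, by 2197 kJ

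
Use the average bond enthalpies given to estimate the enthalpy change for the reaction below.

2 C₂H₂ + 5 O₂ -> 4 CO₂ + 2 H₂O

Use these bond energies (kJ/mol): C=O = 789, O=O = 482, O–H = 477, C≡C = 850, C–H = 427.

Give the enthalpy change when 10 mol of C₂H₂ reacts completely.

Bonds broken (reactants):
  C≡C: 2 × 850 = 1700
  C–H: 4 × 427 = 1708
  O=O: 5 × 482 = 2410
  Σ(broken) = 5818 kJ
Bonds formed (products):
  C=O: 8 × 789 = 6312
  O–H: 4 × 477 = 1908
  Σ(formed) = 8220 kJ
ΔH = Σ(broken) − Σ(formed) = 5818 − 8220 = −2402 kJ
For 5× the reaction as written: 5 × (−2402) = −12010 kJ

ΔH = −12010 kJ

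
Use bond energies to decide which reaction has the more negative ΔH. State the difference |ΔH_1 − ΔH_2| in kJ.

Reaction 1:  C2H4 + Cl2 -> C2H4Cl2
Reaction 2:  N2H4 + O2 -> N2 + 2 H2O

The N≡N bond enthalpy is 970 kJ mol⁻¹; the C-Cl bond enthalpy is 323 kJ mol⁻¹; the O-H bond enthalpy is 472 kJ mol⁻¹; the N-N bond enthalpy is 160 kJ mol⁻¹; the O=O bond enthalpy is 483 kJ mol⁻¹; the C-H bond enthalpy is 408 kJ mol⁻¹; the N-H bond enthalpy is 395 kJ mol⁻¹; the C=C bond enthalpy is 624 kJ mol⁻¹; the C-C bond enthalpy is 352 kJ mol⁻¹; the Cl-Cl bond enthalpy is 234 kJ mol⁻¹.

Reaction 1:
  Bonds broken (reactants):
    C-H: 4 × 408 = 1632
    C=C: 1 × 624 = 624
    Cl-Cl: 1 × 234 = 234
    Σ(broken) = 2490 kJ
  Bonds formed (products):
    C-C: 1 × 352 = 352
    C-Cl: 2 × 323 = 646
    C-H: 4 × 408 = 1632
    Σ(formed) = 2630 kJ
  ΔH_1 = 2490 − 2630 = −140 kJ
Reaction 2:
  Bonds broken (reactants):
    N-H: 4 × 395 = 1580
    N-N: 1 × 160 = 160
    O=O: 1 × 483 = 483
    Σ(broken) = 2223 kJ
  Bonds formed (products):
    N≡N: 1 × 970 = 970
    O-H: 4 × 472 = 1888
    Σ(formed) = 2858 kJ
  ΔH_2 = 2223 − 2858 = −635 kJ
ΔH_1 − ΔH_2 = +495 kJ, so reaction 2 has the more negative ΔH; |ΔH_1 − ΔH_2| = 495 kJ.

Reaction 2, by 495 kJ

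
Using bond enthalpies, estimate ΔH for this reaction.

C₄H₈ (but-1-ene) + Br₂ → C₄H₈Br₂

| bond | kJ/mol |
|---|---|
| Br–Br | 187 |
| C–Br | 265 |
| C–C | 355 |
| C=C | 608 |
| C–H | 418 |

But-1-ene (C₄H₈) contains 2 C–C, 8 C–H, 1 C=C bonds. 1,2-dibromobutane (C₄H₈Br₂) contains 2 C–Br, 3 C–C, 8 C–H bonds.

ΔH ≈ −90 kJ

Bonds broken (reactants):
  Br–Br: 1 × 187 = 187
  C–C: 2 × 355 = 710
  C–H: 8 × 418 = 3344
  C=C: 1 × 608 = 608
  Σ(broken) = 4849 kJ
Bonds formed (products):
  C–Br: 2 × 265 = 530
  C–C: 3 × 355 = 1065
  C–H: 8 × 418 = 3344
  Σ(formed) = 4939 kJ
ΔH = Σ(broken) − Σ(formed) = 4849 − 4939 = −90 kJ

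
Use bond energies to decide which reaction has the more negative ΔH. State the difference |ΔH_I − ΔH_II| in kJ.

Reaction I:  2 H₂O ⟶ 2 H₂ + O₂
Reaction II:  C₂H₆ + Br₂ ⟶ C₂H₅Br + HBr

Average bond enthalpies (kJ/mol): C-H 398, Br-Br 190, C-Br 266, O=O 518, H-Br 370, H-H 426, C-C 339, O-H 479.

Reaction II, by 594 kJ

Reaction I:
  Bonds broken (reactants):
    O-H: 4 × 479 = 1916
    Σ(broken) = 1916 kJ
  Bonds formed (products):
    H-H: 2 × 426 = 852
    O=O: 1 × 518 = 518
    Σ(formed) = 1370 kJ
  ΔH_I = 1916 − 1370 = +546 kJ
Reaction II:
  Bonds broken (reactants):
    Br-Br: 1 × 190 = 190
    C-C: 1 × 339 = 339
    C-H: 6 × 398 = 2388
    Σ(broken) = 2917 kJ
  Bonds formed (products):
    C-Br: 1 × 266 = 266
    C-C: 1 × 339 = 339
    C-H: 5 × 398 = 1990
    H-Br: 1 × 370 = 370
    Σ(formed) = 2965 kJ
  ΔH_II = 2917 − 2965 = −48 kJ
ΔH_I − ΔH_II = +594 kJ, so reaction II has the more negative ΔH; |ΔH_I − ΔH_II| = 594 kJ.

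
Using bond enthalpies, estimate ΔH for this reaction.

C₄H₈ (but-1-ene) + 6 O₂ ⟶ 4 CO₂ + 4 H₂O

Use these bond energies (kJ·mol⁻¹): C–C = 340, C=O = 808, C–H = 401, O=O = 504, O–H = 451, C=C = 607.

ΔH ≈ −2553 kJ

Bonds broken (reactants):
  C–C: 2 × 340 = 680
  C–H: 8 × 401 = 3208
  C=C: 1 × 607 = 607
  O=O: 6 × 504 = 3024
  Σ(broken) = 7519 kJ
Bonds formed (products):
  C=O: 8 × 808 = 6464
  O–H: 8 × 451 = 3608
  Σ(formed) = 10072 kJ
ΔH = Σ(broken) − Σ(formed) = 7519 − 10072 = −2553 kJ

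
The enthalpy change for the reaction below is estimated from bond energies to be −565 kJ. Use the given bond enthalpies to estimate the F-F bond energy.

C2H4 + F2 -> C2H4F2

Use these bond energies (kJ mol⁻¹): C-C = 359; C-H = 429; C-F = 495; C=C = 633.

D(F-F) ≈ 151 kJ/mol

Let D be the F-F bond energy.
Σ(broken) = 4×429 + 1×633 + 1×D = 2349 + D
Σ(formed) = 1×359 + 2×495 + 4×429 = 3065
ΔH = Σ(broken) − Σ(formed) = (2349 + D) − (3065) = −716 + D
Setting this equal to −565 kJ gives D = 151 kJ/mol.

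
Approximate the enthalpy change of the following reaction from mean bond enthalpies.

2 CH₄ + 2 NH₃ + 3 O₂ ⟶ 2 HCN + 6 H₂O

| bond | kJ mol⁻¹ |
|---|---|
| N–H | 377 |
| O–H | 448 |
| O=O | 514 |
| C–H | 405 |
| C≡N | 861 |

ΔH ≈ −864 kJ

Bonds broken (reactants):
  C–H: 8 × 405 = 3240
  N–H: 6 × 377 = 2262
  O=O: 3 × 514 = 1542
  Σ(broken) = 7044 kJ
Bonds formed (products):
  C≡N: 2 × 861 = 1722
  C–H: 2 × 405 = 810
  O–H: 12 × 448 = 5376
  Σ(formed) = 7908 kJ
ΔH = Σ(broken) − Σ(formed) = 7044 − 7908 = −864 kJ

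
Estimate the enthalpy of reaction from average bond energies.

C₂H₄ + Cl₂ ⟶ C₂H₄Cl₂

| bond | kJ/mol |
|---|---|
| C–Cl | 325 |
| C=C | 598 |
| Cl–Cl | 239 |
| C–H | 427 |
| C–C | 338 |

ΔH ≈ −151 kJ

Bonds broken (reactants):
  C–H: 4 × 427 = 1708
  C=C: 1 × 598 = 598
  Cl–Cl: 1 × 239 = 239
  Σ(broken) = 2545 kJ
Bonds formed (products):
  C–C: 1 × 338 = 338
  C–Cl: 2 × 325 = 650
  C–H: 4 × 427 = 1708
  Σ(formed) = 2696 kJ
ΔH = Σ(broken) − Σ(formed) = 2545 − 2696 = −151 kJ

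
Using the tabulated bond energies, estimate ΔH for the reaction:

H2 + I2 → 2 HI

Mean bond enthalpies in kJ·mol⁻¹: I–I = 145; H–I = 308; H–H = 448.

ΔH ≈ −23 kJ

Bonds broken (reactants):
  H–H: 1 × 448 = 448
  I–I: 1 × 145 = 145
  Σ(broken) = 593 kJ
Bonds formed (products):
  H–I: 2 × 308 = 616
  Σ(formed) = 616 kJ
ΔH = Σ(broken) − Σ(formed) = 593 − 616 = −23 kJ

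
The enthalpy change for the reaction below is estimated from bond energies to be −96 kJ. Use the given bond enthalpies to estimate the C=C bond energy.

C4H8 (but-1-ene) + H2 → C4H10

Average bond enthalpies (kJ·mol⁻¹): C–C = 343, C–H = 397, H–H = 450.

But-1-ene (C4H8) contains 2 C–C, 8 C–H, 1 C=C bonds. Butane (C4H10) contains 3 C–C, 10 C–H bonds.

D(C=C) ≈ 591 kJ/mol

Let D be the C=C bond energy.
Σ(broken) = 2×343 + 8×397 + 1×D + 1×450 = 4312 + D
Σ(formed) = 3×343 + 10×397 = 4999
ΔH = Σ(broken) − Σ(formed) = (4312 + D) − (4999) = −687 + D
Setting this equal to −96 kJ gives D = 591 kJ/mol.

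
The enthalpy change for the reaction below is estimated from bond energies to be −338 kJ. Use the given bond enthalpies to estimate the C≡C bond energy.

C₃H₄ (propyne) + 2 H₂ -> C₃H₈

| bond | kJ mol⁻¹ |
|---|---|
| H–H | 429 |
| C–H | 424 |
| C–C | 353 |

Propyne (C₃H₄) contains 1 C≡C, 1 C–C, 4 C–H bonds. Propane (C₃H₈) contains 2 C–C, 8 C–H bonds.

D(C≡C) ≈ 853 kJ/mol

Let D be the C≡C bond energy.
Σ(broken) = 1×D + 1×353 + 4×424 + 2×429 = 2907 + D
Σ(formed) = 2×353 + 8×424 = 4098
ΔH = Σ(broken) − Σ(formed) = (2907 + D) − (4098) = −1191 + D
Setting this equal to −338 kJ gives D = 853 kJ/mol.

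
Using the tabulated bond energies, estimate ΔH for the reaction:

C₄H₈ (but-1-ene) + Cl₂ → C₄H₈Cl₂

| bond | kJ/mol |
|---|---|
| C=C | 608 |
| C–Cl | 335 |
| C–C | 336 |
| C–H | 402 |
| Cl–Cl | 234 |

ΔH ≈ −164 kJ

Bonds broken (reactants):
  C–C: 2 × 336 = 672
  C–H: 8 × 402 = 3216
  C=C: 1 × 608 = 608
  Cl–Cl: 1 × 234 = 234
  Σ(broken) = 4730 kJ
Bonds formed (products):
  C–C: 3 × 336 = 1008
  C–Cl: 2 × 335 = 670
  C–H: 8 × 402 = 3216
  Σ(formed) = 4894 kJ
ΔH = Σ(broken) − Σ(formed) = 4730 − 4894 = −164 kJ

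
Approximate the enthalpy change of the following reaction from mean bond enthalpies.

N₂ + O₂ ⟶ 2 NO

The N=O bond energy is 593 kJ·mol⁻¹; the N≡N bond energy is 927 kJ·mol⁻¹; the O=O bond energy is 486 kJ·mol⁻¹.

Bonds broken (reactants):
  N≡N: 1 × 927 = 927
  O=O: 1 × 486 = 486
  Σ(broken) = 1413 kJ
Bonds formed (products):
  N=O: 2 × 593 = 1186
  Σ(formed) = 1186 kJ
ΔH = Σ(broken) − Σ(formed) = 1413 − 1186 = +227 kJ

ΔH ≈ +227 kJ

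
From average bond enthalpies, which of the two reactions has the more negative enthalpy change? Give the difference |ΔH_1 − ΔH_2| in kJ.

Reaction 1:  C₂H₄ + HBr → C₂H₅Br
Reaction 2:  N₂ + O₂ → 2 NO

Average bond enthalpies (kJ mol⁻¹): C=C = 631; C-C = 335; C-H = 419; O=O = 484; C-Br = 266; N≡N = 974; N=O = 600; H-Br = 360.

Reaction 1, by 287 kJ

Reaction 1:
  Bonds broken (reactants):
    C-H: 4 × 419 = 1676
    C=C: 1 × 631 = 631
    H-Br: 1 × 360 = 360
    Σ(broken) = 2667 kJ
  Bonds formed (products):
    C-Br: 1 × 266 = 266
    C-C: 1 × 335 = 335
    C-H: 5 × 419 = 2095
    Σ(formed) = 2696 kJ
  ΔH_1 = 2667 − 2696 = −29 kJ
Reaction 2:
  Bonds broken (reactants):
    N≡N: 1 × 974 = 974
    O=O: 1 × 484 = 484
    Σ(broken) = 1458 kJ
  Bonds formed (products):
    N=O: 2 × 600 = 1200
    Σ(formed) = 1200 kJ
  ΔH_2 = 1458 − 1200 = +258 kJ
ΔH_1 − ΔH_2 = −287 kJ, so reaction 1 has the more negative ΔH; |ΔH_1 − ΔH_2| = 287 kJ.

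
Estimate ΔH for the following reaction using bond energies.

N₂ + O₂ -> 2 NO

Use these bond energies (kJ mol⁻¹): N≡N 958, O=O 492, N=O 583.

Bonds broken (reactants):
  N≡N: 1 × 958 = 958
  O=O: 1 × 492 = 492
  Σ(broken) = 1450 kJ
Bonds formed (products):
  N=O: 2 × 583 = 1166
  Σ(formed) = 1166 kJ
ΔH = Σ(broken) − Σ(formed) = 1450 − 1166 = +284 kJ

ΔH ≈ +284 kJ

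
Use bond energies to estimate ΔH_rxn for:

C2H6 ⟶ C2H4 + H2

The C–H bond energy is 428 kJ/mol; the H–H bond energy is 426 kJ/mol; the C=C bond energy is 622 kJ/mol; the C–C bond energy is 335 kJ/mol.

Bonds broken (reactants):
  C–C: 1 × 335 = 335
  C–H: 6 × 428 = 2568
  Σ(broken) = 2903 kJ
Bonds formed (products):
  C–H: 4 × 428 = 1712
  C=C: 1 × 622 = 622
  H–H: 1 × 426 = 426
  Σ(formed) = 2760 kJ
ΔH = Σ(broken) − Σ(formed) = 2903 − 2760 = +143 kJ

ΔH ≈ +143 kJ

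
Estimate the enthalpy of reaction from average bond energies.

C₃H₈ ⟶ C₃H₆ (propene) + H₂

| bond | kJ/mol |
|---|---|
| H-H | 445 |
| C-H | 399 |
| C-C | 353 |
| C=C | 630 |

Bonds broken (reactants):
  C-C: 2 × 353 = 706
  C-H: 8 × 399 = 3192
  Σ(broken) = 3898 kJ
Bonds formed (products):
  C-C: 1 × 353 = 353
  C-H: 6 × 399 = 2394
  C=C: 1 × 630 = 630
  H-H: 1 × 445 = 445
  Σ(formed) = 3822 kJ
ΔH = Σ(broken) − Σ(formed) = 3898 − 3822 = +76 kJ

ΔH ≈ +76 kJ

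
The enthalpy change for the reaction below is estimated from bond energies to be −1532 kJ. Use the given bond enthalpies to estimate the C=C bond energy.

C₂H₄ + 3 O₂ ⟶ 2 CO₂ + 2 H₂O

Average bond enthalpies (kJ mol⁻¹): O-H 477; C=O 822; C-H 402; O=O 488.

D(C=C) ≈ 592 kJ/mol

Let D be the C=C bond energy.
Σ(broken) = 4×402 + 1×D + 3×488 = 3072 + D
Σ(formed) = 4×822 + 4×477 = 5196
ΔH = Σ(broken) − Σ(formed) = (3072 + D) − (5196) = −2124 + D
Setting this equal to −1532 kJ gives D = 592 kJ/mol.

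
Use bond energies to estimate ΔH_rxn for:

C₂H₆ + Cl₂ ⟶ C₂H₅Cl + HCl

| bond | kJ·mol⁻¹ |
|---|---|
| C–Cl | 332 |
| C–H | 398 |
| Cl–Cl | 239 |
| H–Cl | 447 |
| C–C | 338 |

ΔH ≈ −142 kJ

Bonds broken (reactants):
  C–C: 1 × 338 = 338
  C–H: 6 × 398 = 2388
  Cl–Cl: 1 × 239 = 239
  Σ(broken) = 2965 kJ
Bonds formed (products):
  C–C: 1 × 338 = 338
  C–Cl: 1 × 332 = 332
  C–H: 5 × 398 = 1990
  H–Cl: 1 × 447 = 447
  Σ(formed) = 3107 kJ
ΔH = Σ(broken) − Σ(formed) = 2965 − 3107 = −142 kJ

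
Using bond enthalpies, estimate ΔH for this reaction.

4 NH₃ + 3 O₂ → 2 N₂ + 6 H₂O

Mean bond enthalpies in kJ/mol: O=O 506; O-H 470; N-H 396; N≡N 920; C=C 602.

Bonds broken (reactants):
  N-H: 12 × 396 = 4752
  O=O: 3 × 506 = 1518
  Σ(broken) = 6270 kJ
Bonds formed (products):
  N≡N: 2 × 920 = 1840
  O-H: 12 × 470 = 5640
  Σ(formed) = 7480 kJ
ΔH = Σ(broken) − Σ(formed) = 6270 − 7480 = −1210 kJ

ΔH ≈ −1210 kJ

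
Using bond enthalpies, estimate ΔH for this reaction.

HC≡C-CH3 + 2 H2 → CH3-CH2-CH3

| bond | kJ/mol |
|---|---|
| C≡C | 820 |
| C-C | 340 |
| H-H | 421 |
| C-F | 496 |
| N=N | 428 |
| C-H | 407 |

Bonds broken (reactants):
  C≡C: 1 × 820 = 820
  C-C: 1 × 340 = 340
  C-H: 4 × 407 = 1628
  H-H: 2 × 421 = 842
  Σ(broken) = 3630 kJ
Bonds formed (products):
  C-C: 2 × 340 = 680
  C-H: 8 × 407 = 3256
  Σ(formed) = 3936 kJ
ΔH = Σ(broken) − Σ(formed) = 3630 − 3936 = −306 kJ

ΔH ≈ −306 kJ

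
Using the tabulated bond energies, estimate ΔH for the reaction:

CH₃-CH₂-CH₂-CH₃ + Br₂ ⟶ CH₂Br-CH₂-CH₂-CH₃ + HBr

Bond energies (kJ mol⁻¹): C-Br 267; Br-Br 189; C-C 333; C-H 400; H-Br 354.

ΔH ≈ −32 kJ

Bonds broken (reactants):
  Br-Br: 1 × 189 = 189
  C-C: 3 × 333 = 999
  C-H: 10 × 400 = 4000
  Σ(broken) = 5188 kJ
Bonds formed (products):
  C-Br: 1 × 267 = 267
  C-C: 3 × 333 = 999
  C-H: 9 × 400 = 3600
  H-Br: 1 × 354 = 354
  Σ(formed) = 5220 kJ
ΔH = Σ(broken) − Σ(formed) = 5188 − 5220 = −32 kJ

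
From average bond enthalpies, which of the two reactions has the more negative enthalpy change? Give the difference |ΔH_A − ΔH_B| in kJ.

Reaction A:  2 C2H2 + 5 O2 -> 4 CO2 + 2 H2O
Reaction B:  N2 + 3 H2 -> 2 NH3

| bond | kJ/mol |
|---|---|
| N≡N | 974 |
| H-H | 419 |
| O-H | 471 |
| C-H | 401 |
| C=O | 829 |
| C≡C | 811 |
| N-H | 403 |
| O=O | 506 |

Reaction A:
  Bonds broken (reactants):
    C≡C: 2 × 811 = 1622
    C-H: 4 × 401 = 1604
    O=O: 5 × 506 = 2530
    Σ(broken) = 5756 kJ
  Bonds formed (products):
    C=O: 8 × 829 = 6632
    O-H: 4 × 471 = 1884
    Σ(formed) = 8516 kJ
  ΔH_A = 5756 − 8516 = −2760 kJ
Reaction B:
  Bonds broken (reactants):
    H-H: 3 × 419 = 1257
    N≡N: 1 × 974 = 974
    Σ(broken) = 2231 kJ
  Bonds formed (products):
    N-H: 6 × 403 = 2418
    Σ(formed) = 2418 kJ
  ΔH_B = 2231 − 2418 = −187 kJ
ΔH_A − ΔH_B = −2573 kJ, so reaction A has the more negative ΔH; |ΔH_A − ΔH_B| = 2573 kJ.

Reaction A, by 2573 kJ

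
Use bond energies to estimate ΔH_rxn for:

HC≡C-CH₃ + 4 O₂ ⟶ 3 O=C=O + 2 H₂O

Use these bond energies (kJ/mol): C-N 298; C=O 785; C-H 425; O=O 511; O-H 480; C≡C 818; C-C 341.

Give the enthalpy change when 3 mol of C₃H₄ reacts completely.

Bonds broken (reactants):
  C≡C: 1 × 818 = 818
  C-C: 1 × 341 = 341
  C-H: 4 × 425 = 1700
  O=O: 4 × 511 = 2044
  Σ(broken) = 4903 kJ
Bonds formed (products):
  C=O: 6 × 785 = 4710
  O-H: 4 × 480 = 1920
  Σ(formed) = 6630 kJ
ΔH = Σ(broken) − Σ(formed) = 4903 − 6630 = −1727 kJ
For 3× the reaction as written: 3 × (−1727) = −5181 kJ

ΔH = −5181 kJ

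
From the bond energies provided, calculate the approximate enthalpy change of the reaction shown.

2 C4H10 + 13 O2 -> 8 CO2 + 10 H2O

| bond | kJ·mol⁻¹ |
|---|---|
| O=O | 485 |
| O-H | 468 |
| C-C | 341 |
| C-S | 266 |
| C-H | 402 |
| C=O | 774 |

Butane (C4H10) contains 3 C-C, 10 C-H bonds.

Bonds broken (reactants):
  C-C: 6 × 341 = 2046
  C-H: 20 × 402 = 8040
  O=O: 13 × 485 = 6305
  Σ(broken) = 16391 kJ
Bonds formed (products):
  C=O: 16 × 774 = 12384
  O-H: 20 × 468 = 9360
  Σ(formed) = 21744 kJ
ΔH = Σ(broken) − Σ(formed) = 16391 − 21744 = −5353 kJ

ΔH ≈ −5353 kJ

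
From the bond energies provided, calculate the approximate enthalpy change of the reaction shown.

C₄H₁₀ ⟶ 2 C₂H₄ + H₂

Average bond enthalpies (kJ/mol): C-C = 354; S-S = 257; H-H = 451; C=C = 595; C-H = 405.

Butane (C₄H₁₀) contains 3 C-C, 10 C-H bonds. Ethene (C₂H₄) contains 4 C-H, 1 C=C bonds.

ΔH ≈ +231 kJ

Bonds broken (reactants):
  C-C: 3 × 354 = 1062
  C-H: 10 × 405 = 4050
  Σ(broken) = 5112 kJ
Bonds formed (products):
  C-H: 8 × 405 = 3240
  C=C: 2 × 595 = 1190
  H-H: 1 × 451 = 451
  Σ(formed) = 4881 kJ
ΔH = Σ(broken) − Σ(formed) = 5112 − 4881 = +231 kJ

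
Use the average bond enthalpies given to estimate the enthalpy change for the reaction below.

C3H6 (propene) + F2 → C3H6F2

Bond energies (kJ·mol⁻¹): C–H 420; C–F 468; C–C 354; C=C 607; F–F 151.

Bonds broken (reactants):
  C–C: 1 × 354 = 354
  C–H: 6 × 420 = 2520
  C=C: 1 × 607 = 607
  F–F: 1 × 151 = 151
  Σ(broken) = 3632 kJ
Bonds formed (products):
  C–C: 2 × 354 = 708
  C–F: 2 × 468 = 936
  C–H: 6 × 420 = 2520
  Σ(formed) = 4164 kJ
ΔH = Σ(broken) − Σ(formed) = 3632 − 4164 = −532 kJ

ΔH ≈ −532 kJ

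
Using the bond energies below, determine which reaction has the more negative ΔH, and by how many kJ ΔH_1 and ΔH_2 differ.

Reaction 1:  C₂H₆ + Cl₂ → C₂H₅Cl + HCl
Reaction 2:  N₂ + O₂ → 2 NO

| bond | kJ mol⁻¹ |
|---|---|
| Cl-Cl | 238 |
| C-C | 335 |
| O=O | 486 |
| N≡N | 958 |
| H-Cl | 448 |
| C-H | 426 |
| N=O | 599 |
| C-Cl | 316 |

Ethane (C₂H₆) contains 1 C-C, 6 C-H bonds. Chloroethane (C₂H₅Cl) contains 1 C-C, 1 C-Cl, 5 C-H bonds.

Reaction 1, by 346 kJ

Reaction 1:
  Bonds broken (reactants):
    C-C: 1 × 335 = 335
    C-H: 6 × 426 = 2556
    Cl-Cl: 1 × 238 = 238
    Σ(broken) = 3129 kJ
  Bonds formed (products):
    C-C: 1 × 335 = 335
    C-Cl: 1 × 316 = 316
    C-H: 5 × 426 = 2130
    H-Cl: 1 × 448 = 448
    Σ(formed) = 3229 kJ
  ΔH_1 = 3129 − 3229 = −100 kJ
Reaction 2:
  Bonds broken (reactants):
    N≡N: 1 × 958 = 958
    O=O: 1 × 486 = 486
    Σ(broken) = 1444 kJ
  Bonds formed (products):
    N=O: 2 × 599 = 1198
    Σ(formed) = 1198 kJ
  ΔH_2 = 1444 − 1198 = +246 kJ
ΔH_1 − ΔH_2 = −346 kJ, so reaction 1 has the more negative ΔH; |ΔH_1 − ΔH_2| = 346 kJ.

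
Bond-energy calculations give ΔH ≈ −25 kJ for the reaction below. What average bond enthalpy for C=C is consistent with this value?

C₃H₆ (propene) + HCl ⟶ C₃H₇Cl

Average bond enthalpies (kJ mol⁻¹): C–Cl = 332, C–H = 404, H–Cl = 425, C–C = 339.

D(C=C) ≈ 625 kJ/mol

Let D be the C=C bond energy.
Σ(broken) = 1×339 + 6×404 + 1×D + 1×425 = 3188 + D
Σ(formed) = 2×339 + 1×332 + 7×404 = 3838
ΔH = Σ(broken) − Σ(formed) = (3188 + D) − (3838) = −650 + D
Setting this equal to −25 kJ gives D = 625 kJ/mol.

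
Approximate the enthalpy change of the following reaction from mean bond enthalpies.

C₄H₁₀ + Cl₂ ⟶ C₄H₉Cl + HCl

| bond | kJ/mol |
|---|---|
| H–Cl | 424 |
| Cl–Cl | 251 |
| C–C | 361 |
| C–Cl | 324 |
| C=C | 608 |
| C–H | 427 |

ΔH ≈ −70 kJ

Bonds broken (reactants):
  C–C: 3 × 361 = 1083
  C–H: 10 × 427 = 4270
  Cl–Cl: 1 × 251 = 251
  Σ(broken) = 5604 kJ
Bonds formed (products):
  C–C: 3 × 361 = 1083
  C–Cl: 1 × 324 = 324
  C–H: 9 × 427 = 3843
  H–Cl: 1 × 424 = 424
  Σ(formed) = 5674 kJ
ΔH = Σ(broken) − Σ(formed) = 5604 − 5674 = −70 kJ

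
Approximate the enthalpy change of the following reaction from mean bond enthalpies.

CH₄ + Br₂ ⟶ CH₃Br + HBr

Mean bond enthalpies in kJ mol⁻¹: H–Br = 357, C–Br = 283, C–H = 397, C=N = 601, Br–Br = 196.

ΔH ≈ −47 kJ

Bonds broken (reactants):
  Br–Br: 1 × 196 = 196
  C–H: 4 × 397 = 1588
  Σ(broken) = 1784 kJ
Bonds formed (products):
  C–Br: 1 × 283 = 283
  C–H: 3 × 397 = 1191
  H–Br: 1 × 357 = 357
  Σ(formed) = 1831 kJ
ΔH = Σ(broken) − Σ(formed) = 1784 − 1831 = −47 kJ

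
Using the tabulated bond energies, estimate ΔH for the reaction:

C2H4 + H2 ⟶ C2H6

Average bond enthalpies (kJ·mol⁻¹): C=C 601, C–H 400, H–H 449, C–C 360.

Bonds broken (reactants):
  C–H: 4 × 400 = 1600
  C=C: 1 × 601 = 601
  H–H: 1 × 449 = 449
  Σ(broken) = 2650 kJ
Bonds formed (products):
  C–C: 1 × 360 = 360
  C–H: 6 × 400 = 2400
  Σ(formed) = 2760 kJ
ΔH = Σ(broken) − Σ(formed) = 2650 − 2760 = −110 kJ

ΔH ≈ −110 kJ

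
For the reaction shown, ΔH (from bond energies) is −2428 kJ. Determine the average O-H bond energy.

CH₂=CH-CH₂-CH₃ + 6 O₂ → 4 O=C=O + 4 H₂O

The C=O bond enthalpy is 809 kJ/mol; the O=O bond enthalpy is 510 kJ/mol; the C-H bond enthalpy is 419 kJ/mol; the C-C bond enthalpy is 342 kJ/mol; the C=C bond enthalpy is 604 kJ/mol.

D(O-H) ≈ 457 kJ/mol

Let D be the O-H bond energy.
Σ(broken) = 2×342 + 8×419 + 1×604 + 6×510 = 7700
Σ(formed) = 8×809 + 8×D = 6472 + 8D
ΔH = Σ(broken) − Σ(formed) = (7700) − (6472 + 8D) = +1228 − 8D
Setting this equal to −2428 kJ gives 8D = 3656, so D = 457 kJ/mol.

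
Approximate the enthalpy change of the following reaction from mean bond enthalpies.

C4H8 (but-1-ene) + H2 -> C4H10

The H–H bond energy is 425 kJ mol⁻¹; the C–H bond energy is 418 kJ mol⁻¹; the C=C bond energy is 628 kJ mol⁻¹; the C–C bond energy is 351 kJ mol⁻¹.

ΔH ≈ −134 kJ

Bonds broken (reactants):
  C–C: 2 × 351 = 702
  C–H: 8 × 418 = 3344
  C=C: 1 × 628 = 628
  H–H: 1 × 425 = 425
  Σ(broken) = 5099 kJ
Bonds formed (products):
  C–C: 3 × 351 = 1053
  C–H: 10 × 418 = 4180
  Σ(formed) = 5233 kJ
ΔH = Σ(broken) − Σ(formed) = 5099 − 5233 = −134 kJ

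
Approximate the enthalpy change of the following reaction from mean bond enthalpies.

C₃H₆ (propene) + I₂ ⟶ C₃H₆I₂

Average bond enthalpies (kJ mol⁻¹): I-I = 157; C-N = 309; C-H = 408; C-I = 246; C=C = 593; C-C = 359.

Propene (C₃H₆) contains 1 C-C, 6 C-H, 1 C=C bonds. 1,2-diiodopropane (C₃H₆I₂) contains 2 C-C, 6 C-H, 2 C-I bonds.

Bonds broken (reactants):
  C-C: 1 × 359 = 359
  C-H: 6 × 408 = 2448
  C=C: 1 × 593 = 593
  I-I: 1 × 157 = 157
  Σ(broken) = 3557 kJ
Bonds formed (products):
  C-C: 2 × 359 = 718
  C-H: 6 × 408 = 2448
  C-I: 2 × 246 = 492
  Σ(formed) = 3658 kJ
ΔH = Σ(broken) − Σ(formed) = 3557 − 3658 = −101 kJ

ΔH ≈ −101 kJ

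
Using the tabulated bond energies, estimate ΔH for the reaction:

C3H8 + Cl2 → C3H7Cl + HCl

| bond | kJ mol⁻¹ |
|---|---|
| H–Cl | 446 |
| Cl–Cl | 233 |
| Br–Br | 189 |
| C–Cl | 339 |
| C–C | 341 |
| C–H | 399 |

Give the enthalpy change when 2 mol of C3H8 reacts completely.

ΔH = −306 kJ

Bonds broken (reactants):
  C–C: 2 × 341 = 682
  C–H: 8 × 399 = 3192
  Cl–Cl: 1 × 233 = 233
  Σ(broken) = 4107 kJ
Bonds formed (products):
  C–C: 2 × 341 = 682
  C–Cl: 1 × 339 = 339
  C–H: 7 × 399 = 2793
  H–Cl: 1 × 446 = 446
  Σ(formed) = 4260 kJ
ΔH = Σ(broken) − Σ(formed) = 4107 − 4260 = −153 kJ
For 2× the reaction as written: 2 × (−153) = −306 kJ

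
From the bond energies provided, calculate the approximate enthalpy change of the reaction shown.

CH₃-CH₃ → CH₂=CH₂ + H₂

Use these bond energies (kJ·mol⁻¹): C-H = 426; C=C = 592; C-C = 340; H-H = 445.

ΔH ≈ +155 kJ

Bonds broken (reactants):
  C-C: 1 × 340 = 340
  C-H: 6 × 426 = 2556
  Σ(broken) = 2896 kJ
Bonds formed (products):
  C-H: 4 × 426 = 1704
  C=C: 1 × 592 = 592
  H-H: 1 × 445 = 445
  Σ(formed) = 2741 kJ
ΔH = Σ(broken) − Σ(formed) = 2896 − 2741 = +155 kJ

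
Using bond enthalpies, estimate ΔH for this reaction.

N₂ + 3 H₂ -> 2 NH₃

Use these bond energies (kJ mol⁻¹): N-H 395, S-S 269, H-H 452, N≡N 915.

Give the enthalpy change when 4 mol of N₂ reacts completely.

ΔH = −396 kJ

Bonds broken (reactants):
  H-H: 3 × 452 = 1356
  N≡N: 1 × 915 = 915
  Σ(broken) = 2271 kJ
Bonds formed (products):
  N-H: 6 × 395 = 2370
  Σ(formed) = 2370 kJ
ΔH = Σ(broken) − Σ(formed) = 2271 − 2370 = −99 kJ
For 4× the reaction as written: 4 × (−99) = −396 kJ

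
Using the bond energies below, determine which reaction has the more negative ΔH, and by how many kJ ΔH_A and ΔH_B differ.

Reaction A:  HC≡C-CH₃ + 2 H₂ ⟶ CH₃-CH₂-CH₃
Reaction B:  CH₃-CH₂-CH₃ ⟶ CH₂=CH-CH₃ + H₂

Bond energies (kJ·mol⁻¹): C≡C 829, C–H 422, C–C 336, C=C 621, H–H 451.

Reaction A:
  Bonds broken (reactants):
    C≡C: 1 × 829 = 829
    C–C: 1 × 336 = 336
    C–H: 4 × 422 = 1688
    H–H: 2 × 451 = 902
    Σ(broken) = 3755 kJ
  Bonds formed (products):
    C–C: 2 × 336 = 672
    C–H: 8 × 422 = 3376
    Σ(formed) = 4048 kJ
  ΔH_A = 3755 − 4048 = −293 kJ
Reaction B:
  Bonds broken (reactants):
    C–C: 2 × 336 = 672
    C–H: 8 × 422 = 3376
    Σ(broken) = 4048 kJ
  Bonds formed (products):
    C–C: 1 × 336 = 336
    C–H: 6 × 422 = 2532
    C=C: 1 × 621 = 621
    H–H: 1 × 451 = 451
    Σ(formed) = 3940 kJ
  ΔH_B = 4048 − 3940 = +108 kJ
ΔH_A − ΔH_B = −401 kJ, so reaction A has the more negative ΔH; |ΔH_A − ΔH_B| = 401 kJ.

Reaction A, by 401 kJ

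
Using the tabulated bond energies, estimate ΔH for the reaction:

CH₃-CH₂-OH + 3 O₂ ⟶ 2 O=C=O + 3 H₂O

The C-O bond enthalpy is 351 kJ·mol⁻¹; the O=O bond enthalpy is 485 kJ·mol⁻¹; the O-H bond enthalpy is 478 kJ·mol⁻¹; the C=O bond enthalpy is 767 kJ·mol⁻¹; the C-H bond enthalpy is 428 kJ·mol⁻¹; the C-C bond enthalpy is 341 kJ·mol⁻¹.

Bonds broken (reactants):
  C-C: 1 × 341 = 341
  C-H: 5 × 428 = 2140
  C-O: 1 × 351 = 351
  O-H: 1 × 478 = 478
  O=O: 3 × 485 = 1455
  Σ(broken) = 4765 kJ
Bonds formed (products):
  C=O: 4 × 767 = 3068
  O-H: 6 × 478 = 2868
  Σ(formed) = 5936 kJ
ΔH = Σ(broken) − Σ(formed) = 4765 − 5936 = −1171 kJ

ΔH ≈ −1171 kJ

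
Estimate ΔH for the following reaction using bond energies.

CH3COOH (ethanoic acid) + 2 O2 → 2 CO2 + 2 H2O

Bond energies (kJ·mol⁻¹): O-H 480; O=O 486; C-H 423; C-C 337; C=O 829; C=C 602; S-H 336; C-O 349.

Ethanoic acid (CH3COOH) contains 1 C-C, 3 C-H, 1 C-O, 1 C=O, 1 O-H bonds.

Bonds broken (reactants):
  C-C: 1 × 337 = 337
  C-H: 3 × 423 = 1269
  C-O: 1 × 349 = 349
  C=O: 1 × 829 = 829
  O-H: 1 × 480 = 480
  O=O: 2 × 486 = 972
  Σ(broken) = 4236 kJ
Bonds formed (products):
  C=O: 4 × 829 = 3316
  O-H: 4 × 480 = 1920
  Σ(formed) = 5236 kJ
ΔH = Σ(broken) − Σ(formed) = 4236 − 5236 = −1000 kJ

ΔH ≈ −1000 kJ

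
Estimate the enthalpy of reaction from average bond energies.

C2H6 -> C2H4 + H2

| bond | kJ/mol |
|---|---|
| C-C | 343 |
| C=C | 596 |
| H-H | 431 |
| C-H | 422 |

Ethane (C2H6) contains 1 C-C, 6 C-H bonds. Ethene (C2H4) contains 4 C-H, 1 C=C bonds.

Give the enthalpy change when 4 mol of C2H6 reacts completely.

Bonds broken (reactants):
  C-C: 1 × 343 = 343
  C-H: 6 × 422 = 2532
  Σ(broken) = 2875 kJ
Bonds formed (products):
  C-H: 4 × 422 = 1688
  C=C: 1 × 596 = 596
  H-H: 1 × 431 = 431
  Σ(formed) = 2715 kJ
ΔH = Σ(broken) − Σ(formed) = 2875 − 2715 = +160 kJ
For 4× the reaction as written: 4 × (+160) = +640 kJ

ΔH = +640 kJ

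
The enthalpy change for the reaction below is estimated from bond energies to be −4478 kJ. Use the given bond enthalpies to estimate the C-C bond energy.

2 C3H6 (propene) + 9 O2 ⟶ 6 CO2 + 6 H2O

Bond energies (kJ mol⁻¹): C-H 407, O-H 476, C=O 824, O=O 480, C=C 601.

Let D be the C-C bond energy.
Σ(broken) = 2×D + 12×407 + 2×601 + 9×480 = 10406 + 2D
Σ(formed) = 12×824 + 12×476 = 15600
ΔH = Σ(broken) − Σ(formed) = (10406 + 2D) − (15600) = −5194 + 2D
Setting this equal to −4478 kJ gives 2D = 716, so D = 358 kJ/mol.

D(C-C) ≈ 358 kJ/mol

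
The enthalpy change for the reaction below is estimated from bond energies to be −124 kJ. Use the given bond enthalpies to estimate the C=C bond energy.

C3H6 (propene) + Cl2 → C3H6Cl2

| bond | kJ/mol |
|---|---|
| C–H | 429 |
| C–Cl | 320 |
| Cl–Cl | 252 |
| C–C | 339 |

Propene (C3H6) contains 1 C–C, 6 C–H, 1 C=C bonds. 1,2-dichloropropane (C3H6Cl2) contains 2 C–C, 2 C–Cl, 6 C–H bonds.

D(C=C) ≈ 603 kJ/mol

Let D be the C=C bond energy.
Σ(broken) = 1×339 + 6×429 + 1×D + 1×252 = 3165 + D
Σ(formed) = 2×339 + 2×320 + 6×429 = 3892
ΔH = Σ(broken) − Σ(formed) = (3165 + D) − (3892) = −727 + D
Setting this equal to −124 kJ gives D = 603 kJ/mol.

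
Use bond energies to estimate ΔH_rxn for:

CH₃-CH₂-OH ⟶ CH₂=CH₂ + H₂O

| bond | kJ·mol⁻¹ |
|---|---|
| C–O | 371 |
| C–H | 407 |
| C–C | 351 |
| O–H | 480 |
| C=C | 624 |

Bonds broken (reactants):
  C–C: 1 × 351 = 351
  C–H: 5 × 407 = 2035
  C–O: 1 × 371 = 371
  O–H: 1 × 480 = 480
  Σ(broken) = 3237 kJ
Bonds formed (products):
  C–H: 4 × 407 = 1628
  C=C: 1 × 624 = 624
  O–H: 2 × 480 = 960
  Σ(formed) = 3212 kJ
ΔH = Σ(broken) − Σ(formed) = 3237 − 3212 = +25 kJ

ΔH ≈ +25 kJ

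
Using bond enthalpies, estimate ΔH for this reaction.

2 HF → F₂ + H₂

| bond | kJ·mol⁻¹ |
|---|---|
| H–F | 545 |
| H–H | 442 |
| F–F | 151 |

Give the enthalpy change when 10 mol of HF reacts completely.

ΔH = +2485 kJ

Bonds broken (reactants):
  H–F: 2 × 545 = 1090
  Σ(broken) = 1090 kJ
Bonds formed (products):
  F–F: 1 × 151 = 151
  H–H: 1 × 442 = 442
  Σ(formed) = 593 kJ
ΔH = Σ(broken) − Σ(formed) = 1090 − 593 = +497 kJ
For 5× the reaction as written: 5 × (+497) = +2485 kJ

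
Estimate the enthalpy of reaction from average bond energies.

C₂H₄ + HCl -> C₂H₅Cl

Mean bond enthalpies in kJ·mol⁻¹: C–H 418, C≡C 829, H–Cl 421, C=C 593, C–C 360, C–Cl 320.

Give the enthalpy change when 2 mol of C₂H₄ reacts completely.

ΔH = −168 kJ

Bonds broken (reactants):
  C–H: 4 × 418 = 1672
  C=C: 1 × 593 = 593
  H–Cl: 1 × 421 = 421
  Σ(broken) = 2686 kJ
Bonds formed (products):
  C–C: 1 × 360 = 360
  C–Cl: 1 × 320 = 320
  C–H: 5 × 418 = 2090
  Σ(formed) = 2770 kJ
ΔH = Σ(broken) − Σ(formed) = 2686 − 2770 = −84 kJ
For 2× the reaction as written: 2 × (−84) = −168 kJ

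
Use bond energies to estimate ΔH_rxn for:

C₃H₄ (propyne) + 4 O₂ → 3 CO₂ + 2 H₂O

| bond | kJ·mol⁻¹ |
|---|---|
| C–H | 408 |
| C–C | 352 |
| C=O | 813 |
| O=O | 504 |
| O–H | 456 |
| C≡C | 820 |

Bonds broken (reactants):
  C≡C: 1 × 820 = 820
  C–C: 1 × 352 = 352
  C–H: 4 × 408 = 1632
  O=O: 4 × 504 = 2016
  Σ(broken) = 4820 kJ
Bonds formed (products):
  C=O: 6 × 813 = 4878
  O–H: 4 × 456 = 1824
  Σ(formed) = 6702 kJ
ΔH = Σ(broken) − Σ(formed) = 4820 − 6702 = −1882 kJ

ΔH ≈ −1882 kJ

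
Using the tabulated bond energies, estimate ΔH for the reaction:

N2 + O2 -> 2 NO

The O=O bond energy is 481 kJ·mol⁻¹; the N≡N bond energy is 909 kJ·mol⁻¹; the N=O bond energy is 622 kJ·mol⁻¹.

ΔH ≈ +146 kJ

Bonds broken (reactants):
  N≡N: 1 × 909 = 909
  O=O: 1 × 481 = 481
  Σ(broken) = 1390 kJ
Bonds formed (products):
  N=O: 2 × 622 = 1244
  Σ(formed) = 1244 kJ
ΔH = Σ(broken) − Σ(formed) = 1390 − 1244 = +146 kJ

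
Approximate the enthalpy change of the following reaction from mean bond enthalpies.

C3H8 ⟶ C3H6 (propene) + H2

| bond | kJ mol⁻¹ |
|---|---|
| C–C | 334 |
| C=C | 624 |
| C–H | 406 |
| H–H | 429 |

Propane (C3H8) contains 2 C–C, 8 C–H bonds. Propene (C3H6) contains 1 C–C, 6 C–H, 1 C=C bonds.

ΔH ≈ +93 kJ

Bonds broken (reactants):
  C–C: 2 × 334 = 668
  C–H: 8 × 406 = 3248
  Σ(broken) = 3916 kJ
Bonds formed (products):
  C–C: 1 × 334 = 334
  C–H: 6 × 406 = 2436
  C=C: 1 × 624 = 624
  H–H: 1 × 429 = 429
  Σ(formed) = 3823 kJ
ΔH = Σ(broken) − Σ(formed) = 3916 − 3823 = +93 kJ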